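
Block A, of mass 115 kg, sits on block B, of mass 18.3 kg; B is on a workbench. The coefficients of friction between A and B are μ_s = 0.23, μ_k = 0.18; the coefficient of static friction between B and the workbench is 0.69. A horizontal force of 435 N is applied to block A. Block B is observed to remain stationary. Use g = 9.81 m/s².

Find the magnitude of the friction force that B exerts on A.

Normal force at the A–B interface: N₁ = m_A g = 1128 N.
Maximum static friction on A from B: μ_s N₁ = 0.23×1128 = 259.5 N.
P = 435 N exceeds that limit, so A slips over B and the interface friction becomes kinetic: f₁ = μ_k N₁ = 0.18×1128 = 203 N.
By Newton's third law B feels 203 N forward from A. With B stationary, the floor's static friction on B balances it: f₂ = 203 N (well within μ_s(m_A+m_B)g = 902.3 N).

f ≈ 203 N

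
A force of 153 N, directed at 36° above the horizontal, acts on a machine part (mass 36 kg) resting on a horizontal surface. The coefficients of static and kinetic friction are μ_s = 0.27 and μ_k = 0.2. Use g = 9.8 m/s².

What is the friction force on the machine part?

f ≈ 52.6 N

The vertical component of P reduces the normal force: N = m g − P sin α = 352.8 − 89.93 = 262.9 N.
The horizontal driving force is P cos α = 123.8 N, so equilibrium needs friction f = 123.8 N.
μ_s N = 0.27 × 262.9 = 70.97 N.
123.8 > 70.97 N → the machine part slides; f = μ_k N = 0.2×262.9 = 52.6 N.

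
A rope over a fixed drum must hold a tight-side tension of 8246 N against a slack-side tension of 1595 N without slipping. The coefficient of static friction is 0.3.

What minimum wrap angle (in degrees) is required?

T₂/T₁ = e^{μβ} → β = ln(T₂/T₁)/μ.
β = ln(8246/1595)/0.3 = 1.643/0.3 = 5.476 rad.
In degrees: β = 5.476 × 180/π = 314°.

β_min ≈ 314°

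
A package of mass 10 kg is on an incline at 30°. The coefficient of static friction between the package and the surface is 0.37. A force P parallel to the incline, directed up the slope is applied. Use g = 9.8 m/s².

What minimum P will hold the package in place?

The package tends to slide down (tan θ > μ_s), so at the point of impending slip friction acts up-slope at its limit: f = μ_s N.
P is parallel to the surface, so N = m g cos θ = 84.9 N.
Along the incline: P + μ_s N = m g sin θ, so P = 49 − 0.37×84.9 = 17.6 N.

P_min ≈ 17.6 N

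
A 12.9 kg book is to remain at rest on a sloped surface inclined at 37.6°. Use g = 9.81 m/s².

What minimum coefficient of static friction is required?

μ_s,min ≈ 0.77

At the slip threshold m g sin θ = μ_s m g cos θ, so μ_s,min = tan θ.
μ_s,min = tan 37.6° = 0.77.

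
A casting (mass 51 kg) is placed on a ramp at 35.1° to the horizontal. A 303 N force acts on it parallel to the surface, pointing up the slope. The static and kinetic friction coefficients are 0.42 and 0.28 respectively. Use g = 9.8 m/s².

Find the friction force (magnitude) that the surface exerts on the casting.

The normal reaction is N = m g cos θ = 408.9 N.
Parallel to the incline, ΣF = 0 gives f = m g sin θ − P = 287.4 − 303 = -15.61 N (up-slope positive).
Static friction can supply at most μ_s N = 171.7 N.
Since |-15.61| ≤ 171.7 N, the casting remains in static equilibrium and friction takes exactly the required value.

f ≈ 15.6 N (down the incline)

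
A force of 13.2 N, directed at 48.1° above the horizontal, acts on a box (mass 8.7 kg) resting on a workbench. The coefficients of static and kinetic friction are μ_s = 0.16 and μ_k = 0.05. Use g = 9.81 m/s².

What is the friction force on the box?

f ≈ 8.82 N

The vertical component of P reduces the normal force: N = m g − P sin α = 85.35 − 9.825 = 75.52 N.
For equilibrium, f = P cos α = 13.2×cos 48.1° = 8.815 N.
The static-friction limit is μ_s N = 12.08 N.
8.815 ≤ 12.08 N → static; friction equals the required 8.82 N.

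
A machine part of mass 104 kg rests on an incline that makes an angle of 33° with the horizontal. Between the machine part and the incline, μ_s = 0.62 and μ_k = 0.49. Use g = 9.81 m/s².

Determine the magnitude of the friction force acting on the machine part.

The normal reaction is N = m g cos θ = 855.6 N.
For equilibrium along the incline, friction must balance the weight component: f = m g sin θ = 555.7 N up the slope.
Maximum static friction available: μ_s N = 0.62 × 855.6 = 530.5 N.
Since |555.7| > 530.5 N, static friction cannot hold it; the machine part slides down the incline and kinetic friction applies: f = μ_k N = 0.49 × 855.6 = 419 N.

f ≈ 419 N (up the incline)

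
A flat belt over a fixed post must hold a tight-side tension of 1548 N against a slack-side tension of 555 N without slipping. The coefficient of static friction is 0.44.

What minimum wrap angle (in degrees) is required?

β_min ≈ 134°

T₂/T₁ = e^{μβ} → β = ln(T₂/T₁)/μ.
β = ln(1548/555)/0.44 = 1.026/0.44 = 2.331 rad.
In degrees: β = 2.331 × 180/π = 134°.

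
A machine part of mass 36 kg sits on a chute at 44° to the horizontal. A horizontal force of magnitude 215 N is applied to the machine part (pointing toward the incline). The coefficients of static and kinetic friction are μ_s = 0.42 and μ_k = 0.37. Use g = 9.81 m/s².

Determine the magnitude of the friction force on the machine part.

Resolve perpendicular to the incline: N = m g cos θ + P sin θ = 36×9.81×cos 44° + 215×sin 44° = 403.4 N.
Parallel to the incline: P cos θ − m g sin θ = 154.7 − 245.3 = -90.67 N; the friction needed to balance this is 90.67 N acting up the slope.
Maximum static friction: μ_s N = 0.42 × 403.4 = 169.4 N.
Since 90.67 N is within the 169.4 N limit, the machine part stays put and friction is exactly 90.7 N.

f ≈ 90.7 N (up the incline)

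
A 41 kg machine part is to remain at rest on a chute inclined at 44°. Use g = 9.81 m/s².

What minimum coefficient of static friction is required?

At the slip threshold m g sin θ = μ_s m g cos θ, so μ_s,min = tan θ.
μ_s,min = tan 44° = 0.966.

μ_s,min ≈ 0.966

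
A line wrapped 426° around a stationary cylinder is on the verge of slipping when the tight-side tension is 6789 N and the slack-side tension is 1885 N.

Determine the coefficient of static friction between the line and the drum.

μ ≈ 0.172

T₂/T₁ = e^{μβ} → μ = ln(T₂/T₁)/β.
β = 426° = 7.435 rad.
μ = ln(6789/1885)/7.435 = ln(3.602)/7.435 = 0.172.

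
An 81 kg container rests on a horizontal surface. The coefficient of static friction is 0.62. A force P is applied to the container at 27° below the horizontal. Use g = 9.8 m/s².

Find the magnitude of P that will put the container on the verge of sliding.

N = m g + P sin α (the push presses the container into the horizontal surface).
At impending slip, P cos α = μ_s N = μ_s (m g + P sin α).
Solving: P (cos α − μ_s sin α) = μ_s m g → P = 0.62×794/(cos 27° − 0.62 sin 27°) = 492/0.6095 = 807 N.

P ≈ 807 N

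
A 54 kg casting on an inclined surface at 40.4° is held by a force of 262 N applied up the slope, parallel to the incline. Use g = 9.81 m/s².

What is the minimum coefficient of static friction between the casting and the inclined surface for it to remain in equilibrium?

μ_s,min ≈ 0.202

N = m g cos θ = 403.4 N.
Friction must make up the shortfall along the incline: f = m g sin θ − P = 343.3 − 262 = 81.34 N.
At the threshold f = μ_s N, so μ_s,min = 81.34/403.4 = 0.202.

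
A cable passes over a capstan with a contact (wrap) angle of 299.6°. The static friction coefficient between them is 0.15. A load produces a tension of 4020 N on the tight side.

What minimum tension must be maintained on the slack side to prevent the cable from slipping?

T_min ≈ 1830 N

Capstan equation at impending slip: T_tight/T_slack = e^{μβ}.
β = 299.6° = 5.229 rad; e^{μβ} = e^{0.15×5.229} = 2.191.
T_slack = T_tight / e^{μβ} = 4020 / 2.191 = 1830 N.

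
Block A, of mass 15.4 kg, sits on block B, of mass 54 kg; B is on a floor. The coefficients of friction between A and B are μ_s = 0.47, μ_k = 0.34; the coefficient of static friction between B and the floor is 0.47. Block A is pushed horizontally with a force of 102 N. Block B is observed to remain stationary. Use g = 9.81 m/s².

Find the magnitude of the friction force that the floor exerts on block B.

Normal force at the A–B interface: N₁ = m_A g = 151.1 N.
So the A–B interface can sustain at most μ_s N₁ = 71 N of static friction.
Since P = 102 N > 71 N, A slides on B; the A–B friction is kinetic: f₁ = μ_k N₁ = 0.34×151.1 = 51.4 N.
B experiences an equal 51.4 N forward from A (third law). B is in equilibrium, so the floor supplies f₂ = 51.4 N of static friction (limit μ_s(m_A+m_B)g = 320 N, not exceeded).

f ≈ 51.4 N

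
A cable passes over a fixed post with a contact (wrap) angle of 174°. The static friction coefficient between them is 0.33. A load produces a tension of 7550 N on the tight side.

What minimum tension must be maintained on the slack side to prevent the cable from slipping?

Capstan equation at impending slip: T_tight/T_slack = e^{μβ}.
β = 174° = 3.037 rad; e^{μβ} = e^{0.33×3.037} = 2.724.
T_slack = T_tight / e^{μβ} = 7550 / 2.724 = 2770 N.

T_min ≈ 2770 N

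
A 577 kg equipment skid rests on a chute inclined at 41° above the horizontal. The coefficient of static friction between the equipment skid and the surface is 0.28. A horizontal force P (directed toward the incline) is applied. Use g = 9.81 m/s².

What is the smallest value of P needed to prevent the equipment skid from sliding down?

The equipment skid tends to slide down (tan θ > μ_s), so at the point of impending slip friction acts up-slope at its limit: f = μ_s N.
Perpendicular to the incline: N = m g cos θ + P sin θ.
Along the incline: P cos θ + μ_s N = m g sin θ, i.e. P cos θ + μ_s (m g cos θ + P sin θ) = m g sin θ.
Solving, P (cos θ + μ_s sin θ) = m g (sin θ − μ_s cos θ), so P = 5660×0.4447/0.9384 = 2680 N.

P_min ≈ 2680 N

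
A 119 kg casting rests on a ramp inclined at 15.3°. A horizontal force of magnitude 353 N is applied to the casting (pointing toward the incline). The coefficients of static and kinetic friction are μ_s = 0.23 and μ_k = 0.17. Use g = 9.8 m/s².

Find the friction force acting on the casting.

f ≈ 32.8 N (down the incline)

Normal direction: N = m g cos θ + P sin θ = 1218 N.
Along the incline, the net driving force (taking up-slope positive) is P cos θ − m g sin θ = 340.5 − 307.7 = 32.76 N, so equilibrium requires friction f = -32.76 N (down-slope).
The limit of static friction is μ_s N = 280.1 N.
|f_req| = 32.76 ≤ 280.1 N → the casting is in equilibrium; friction equals the required value.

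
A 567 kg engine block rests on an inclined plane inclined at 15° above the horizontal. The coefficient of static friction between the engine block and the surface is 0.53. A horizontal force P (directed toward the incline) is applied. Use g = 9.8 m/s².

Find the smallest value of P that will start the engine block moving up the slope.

At impending motion up the slope, friction acts down-slope at its limit: f = μ_s N.
Perpendicular to the incline: N = m g cos θ + P sin θ.
Along the incline: P cos θ = m g sin θ + μ_s N = m g sin θ + μ_s (m g cos θ + P sin θ).
Solving, P (cos θ − μ_s sin θ) = m g (sin θ + μ_s cos θ), so P = 567×9.8×(sin 15° + 0.53 cos 15°)/(cos 15° − 0.53 sin 15°) = 5560×0.7708/0.8288 = 5170 N.

P ≈ 5170 N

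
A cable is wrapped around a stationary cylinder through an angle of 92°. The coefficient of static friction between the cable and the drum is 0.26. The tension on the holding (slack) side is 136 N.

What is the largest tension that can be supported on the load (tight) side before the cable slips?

T_max ≈ 206 N

At impending slip the capstan equation gives T₂/T₁ = e^{μβ} with β in radians.
β = 92° × π/180 = 1.606 rad.
e^{μβ} = e^{0.26×1.606} = 1.518.
T₂ = T₁ · e^{μβ} = 136 × 1.518 = 206 N.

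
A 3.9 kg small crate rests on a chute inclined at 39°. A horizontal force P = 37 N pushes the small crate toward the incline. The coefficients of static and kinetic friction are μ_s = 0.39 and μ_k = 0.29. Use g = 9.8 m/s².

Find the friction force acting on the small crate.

f ≈ 4.7 N (down the incline)

Resolve perpendicular to the incline: N = m g cos θ + P sin θ = 3.9×9.8×cos 39° + 37×sin 39° = 52.99 N.
Along the incline, the net driving force (taking up-slope positive) is P cos θ − m g sin θ = 28.75 − 24.05 = 4.702 N, so equilibrium requires friction f = -4.702 N (down-slope).
The limit of static friction is μ_s N = 20.67 N.
|f_req| = 4.702 ≤ 20.67 N → the small crate is in equilibrium; friction equals the required value.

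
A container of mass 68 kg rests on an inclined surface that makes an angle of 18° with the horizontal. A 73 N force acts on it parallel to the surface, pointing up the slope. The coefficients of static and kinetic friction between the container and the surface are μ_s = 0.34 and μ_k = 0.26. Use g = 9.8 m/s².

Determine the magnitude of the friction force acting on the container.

The normal reaction is N = m g cos θ = 633.8 N.
The friction needed for equilibrium is m g sin θ − P = 205.9 − 73 = 132.9 N, measured positive up-slope.
Maximum static friction available: μ_s N = 0.34 × 633.8 = 215.5 N.
Since |132.9| ≤ 215.5 N, the container remains in static equilibrium and friction takes exactly the required value.

f ≈ 133 N (up the incline)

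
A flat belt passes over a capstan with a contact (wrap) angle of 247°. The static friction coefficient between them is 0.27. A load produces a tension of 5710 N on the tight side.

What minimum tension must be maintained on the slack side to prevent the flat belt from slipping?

T_min ≈ 1780 N

Capstan equation at impending slip: T_tight/T_slack = e^{μβ}.
β = 247° = 4.311 rad; e^{μβ} = e^{0.27×4.311} = 3.203.
T_slack = T_tight / e^{μβ} = 5710 / 3.203 = 1780 N.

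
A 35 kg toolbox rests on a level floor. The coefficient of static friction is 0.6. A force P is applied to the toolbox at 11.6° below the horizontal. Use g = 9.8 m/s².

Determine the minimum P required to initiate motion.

N = m g + P sin α (the push presses the toolbox into the level floor).
At impending slip, P cos α = μ_s N = μ_s (m g + P sin α).
Solving: P (cos α − μ_s sin α) = μ_s m g → P = 0.6×343/(cos 11.6° − 0.6 sin 11.6°) = 206/0.8589 = 240 N.

P ≈ 240 N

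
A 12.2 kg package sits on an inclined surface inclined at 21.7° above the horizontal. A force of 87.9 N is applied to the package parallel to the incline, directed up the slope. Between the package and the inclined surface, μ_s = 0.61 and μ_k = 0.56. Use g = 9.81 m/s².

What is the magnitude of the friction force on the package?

f ≈ 43.6 N (down the incline)

Perpendicular to the surface, N = m g cos θ = 12.2·9.81·cos 21.7° = 111.2 N.
For equilibrium along the incline the friction force must supply f = m g sin θ − P = 44.25 − 87.9 = -43.65 N (positive meaning up-slope).
The static-friction ceiling is μ_s N = 0.61 × 111.2 = 67.83 N.
Since |-43.65| ≤ 67.83 N, static friction is sufficient; f equals the required value, not μ_s N.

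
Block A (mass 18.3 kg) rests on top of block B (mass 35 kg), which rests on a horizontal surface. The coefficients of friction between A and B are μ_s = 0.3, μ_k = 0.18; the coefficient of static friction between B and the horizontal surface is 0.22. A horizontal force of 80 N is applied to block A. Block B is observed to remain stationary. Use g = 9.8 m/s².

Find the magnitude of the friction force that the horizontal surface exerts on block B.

f ≈ 32.3 N

Between the blocks, N₁ = m_A g = 179.3 N.
So the A–B interface can sustain at most μ_s N₁ = 53.8 N of static friction.
P = 80 N exceeds that limit, so A slips over B and the interface friction becomes kinetic: f₁ = μ_k N₁ = 0.18×179.3 = 32.3 N.
B experiences an equal 32.3 N forward from A (third law). B is in equilibrium, so the floor supplies f₂ = 32.3 N of static friction (limit μ_s(m_A+m_B)g = 114.9 N, not exceeded).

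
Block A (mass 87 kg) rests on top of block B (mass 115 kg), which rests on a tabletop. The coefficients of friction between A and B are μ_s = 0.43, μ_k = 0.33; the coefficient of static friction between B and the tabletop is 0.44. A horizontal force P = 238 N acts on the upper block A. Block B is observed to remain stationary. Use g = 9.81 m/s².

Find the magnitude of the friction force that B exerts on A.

Normal force at the A–B interface: N₁ = m_A g = 853.5 N.
Maximum static friction on A from B: μ_s N₁ = 0.43×853.5 = 367 N.
Since P = 238 N ≤ 367 N, A does not slip on B; friction on A equals P = 238 N.
By Newton's third law B feels 238 N forward from A. With B stationary, the floor's static friction on B balances it: f₂ = 238 N (well within μ_s(m_A+m_B)g = 871.9 N).

f ≈ 238 N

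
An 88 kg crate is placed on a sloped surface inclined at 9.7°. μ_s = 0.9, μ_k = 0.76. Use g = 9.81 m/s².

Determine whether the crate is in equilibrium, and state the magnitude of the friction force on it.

f ≈ 145 N

N = m g cos θ = 851 N.
Down-slope weight component: m g sin θ = 145 N.
μ_s N = 766 N.
145 ≤ 766 N, so it stays put; friction = 145 N.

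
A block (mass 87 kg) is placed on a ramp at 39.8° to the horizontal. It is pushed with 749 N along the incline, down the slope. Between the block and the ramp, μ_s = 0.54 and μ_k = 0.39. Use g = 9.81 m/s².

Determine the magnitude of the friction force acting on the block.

f ≈ 256 N (up the incline)

The normal reaction is N = m g cos θ = 655.7 N.
Parallel to the incline, ΣF = 0 gives f = m g sin θ + P = 546.3 + 749 = 1295 N (up-slope positive).
Maximum static friction available: μ_s N = 0.54 × 655.7 = 354.1 N.
Since |1295| > 354.1 N, static friction cannot hold it; the block slides down the incline and kinetic friction applies: f = μ_k N = 0.39 × 655.7 = 256 N.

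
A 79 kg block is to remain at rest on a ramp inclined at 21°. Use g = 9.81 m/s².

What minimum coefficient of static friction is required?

At the slip threshold m g sin θ = μ_s m g cos θ, so μ_s,min = tan θ.
μ_s,min = tan 21° = 0.384.

μ_s,min ≈ 0.384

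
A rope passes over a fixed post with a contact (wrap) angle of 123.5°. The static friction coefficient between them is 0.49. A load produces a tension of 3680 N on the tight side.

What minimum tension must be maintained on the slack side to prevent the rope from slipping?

Capstan equation at impending slip: T_tight/T_slack = e^{μβ}.
β = 123.5° = 2.155 rad; e^{μβ} = e^{0.49×2.155} = 2.875.
T_slack = T_tight / e^{μβ} = 3680 / 2.875 = 1280 N.

T_min ≈ 1280 N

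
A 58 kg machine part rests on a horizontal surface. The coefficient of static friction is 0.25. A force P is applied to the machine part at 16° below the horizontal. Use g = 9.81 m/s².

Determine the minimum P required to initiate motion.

P ≈ 159 N

N = m g + P sin α (the push presses the machine part into the horizontal surface).
At impending slip, P cos α = μ_s N = μ_s (m g + P sin α).
Solving: P (cos α − μ_s sin α) = μ_s m g → P = 0.25×569/(cos 16° − 0.25 sin 16°) = 142/0.8924 = 159 N.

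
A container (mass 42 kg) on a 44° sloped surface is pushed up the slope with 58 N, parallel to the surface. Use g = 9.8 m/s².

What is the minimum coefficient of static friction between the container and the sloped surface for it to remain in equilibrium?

N = m g cos θ = 296.1 N.
Friction must make up the shortfall along the incline: f = m g sin θ − P = 285.9 − 58 = 227.9 N.
At the threshold f = μ_s N, so μ_s,min = 227.9/296.1 = 0.77.

μ_s,min ≈ 0.77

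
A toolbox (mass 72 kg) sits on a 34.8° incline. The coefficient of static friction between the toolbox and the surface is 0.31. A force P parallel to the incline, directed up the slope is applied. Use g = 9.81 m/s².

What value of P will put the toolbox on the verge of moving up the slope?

At impending motion up the slope, friction acts down-slope at its limit: f = μ_s N.
P is parallel to the surface, so N = m g cos θ = 580 N.
Along the incline: P = m g sin θ + μ_s N = 403 + 0.31×580 = 583 N.

P ≈ 583 N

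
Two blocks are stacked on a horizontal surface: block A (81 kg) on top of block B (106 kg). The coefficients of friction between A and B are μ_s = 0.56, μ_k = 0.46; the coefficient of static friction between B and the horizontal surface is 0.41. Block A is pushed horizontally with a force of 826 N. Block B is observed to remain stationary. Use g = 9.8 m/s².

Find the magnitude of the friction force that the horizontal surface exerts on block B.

f ≈ 365 N

The normal force B exerts on A is simply A's weight, N₁ = 793.8 N.
Maximum static friction on A from B: μ_s N₁ = 0.56×793.8 = 444.5 N.
Since P = 826 N > 444.5 N, A slides on B; the A–B friction is kinetic: f₁ = μ_k N₁ = 0.46×793.8 = 365 N.
B experiences an equal 365 N forward from A (third law). B is in equilibrium, so the floor supplies f₂ = 365 N of static friction (limit μ_s(m_A+m_B)g = 751.4 N, not exceeded).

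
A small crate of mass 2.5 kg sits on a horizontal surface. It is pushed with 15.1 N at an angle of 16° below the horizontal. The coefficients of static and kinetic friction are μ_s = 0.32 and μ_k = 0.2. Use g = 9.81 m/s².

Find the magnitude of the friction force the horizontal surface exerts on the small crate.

f ≈ 5.74 N

N = m g + P sin α = 24.53 + 15.1×sin 16° = 28.69 N.
For equilibrium, f = P cos α = 15.1×cos 16° = 14.52 N.
μ_s N = 0.32 × 28.69 = 9.18 N.
The required friction exceeds μ_s N, so the small crate moves and f = μ_k N = 5.74 N.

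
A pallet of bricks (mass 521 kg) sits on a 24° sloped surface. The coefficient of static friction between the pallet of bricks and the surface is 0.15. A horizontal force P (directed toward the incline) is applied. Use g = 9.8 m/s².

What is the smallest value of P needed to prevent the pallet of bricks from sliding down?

The pallet of bricks tends to slide down (tan θ > μ_s), so at the point of impending slip friction acts up-slope at its limit: f = μ_s N.
Perpendicular to the incline: N = m g cos θ + P sin θ.
Along the incline: P cos θ + μ_s N = m g sin θ, i.e. P cos θ + μ_s (m g cos θ + P sin θ) = m g sin θ.
Solving, P (cos θ + μ_s sin θ) = m g (sin θ − μ_s cos θ), so P = 5110×0.2697/0.9746 = 1410 N.

P_min ≈ 1410 N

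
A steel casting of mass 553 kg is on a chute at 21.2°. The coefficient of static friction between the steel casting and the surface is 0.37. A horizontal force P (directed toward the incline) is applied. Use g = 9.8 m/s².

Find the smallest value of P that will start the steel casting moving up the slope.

P ≈ 4800 N

At impending motion up the slope, friction acts down-slope at its limit: f = μ_s N.
Perpendicular to the incline: N = m g cos θ + P sin θ.
Along the incline: P cos θ = m g sin θ + μ_s N = m g sin θ + μ_s (m g cos θ + P sin θ).
Solving, P (cos θ − μ_s sin θ) = m g (sin θ + μ_s cos θ), so P = 553×9.8×(sin 21.2° + 0.37 cos 21.2°)/(cos 21.2° − 0.37 sin 21.2°) = 5420×0.7066/0.7985 = 4800 N.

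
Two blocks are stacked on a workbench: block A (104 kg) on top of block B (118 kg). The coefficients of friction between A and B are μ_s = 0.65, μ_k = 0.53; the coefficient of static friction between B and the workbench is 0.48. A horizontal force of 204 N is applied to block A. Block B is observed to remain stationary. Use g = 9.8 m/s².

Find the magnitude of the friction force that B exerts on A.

f ≈ 204 N

Normal force at the A–B interface: N₁ = m_A g = 1019 N.
Maximum static friction on A from B: μ_s N₁ = 0.65×1019 = 662.5 N.
Since P = 204 N ≤ 662.5 N, A does not slip on B; friction on A equals P = 204 N.
B experiences an equal 204 N forward from A (third law). B is in equilibrium, so the floor supplies f₂ = 204 N of static friction (limit μ_s(m_A+m_B)g = 1044 N, not exceeded).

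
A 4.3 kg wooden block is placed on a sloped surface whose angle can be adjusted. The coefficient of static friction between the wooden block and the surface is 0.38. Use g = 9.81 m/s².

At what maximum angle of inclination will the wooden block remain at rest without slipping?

At the slip threshold, m g sin θ = μ_s · m g cos θ, so tan θ = μ_s.
θ_max = arctan(0.38) = 20.8°.

θ_max ≈ 20.8°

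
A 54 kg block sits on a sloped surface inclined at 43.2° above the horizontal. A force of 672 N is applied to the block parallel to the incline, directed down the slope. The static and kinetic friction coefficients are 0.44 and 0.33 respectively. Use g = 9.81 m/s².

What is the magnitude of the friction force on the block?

f ≈ 127 N (up the incline)

The normal reaction is N = m g cos θ = 386.2 N.
For equilibrium along the incline the friction force must supply f = m g sin θ + P = 362.6 + 672 = 1035 N (positive meaning up-slope).
Static friction can supply at most μ_s N = 169.9 N.
Since |1035| > 169.9 N, static friction cannot hold it; the block slides down the incline and kinetic friction applies: f = μ_k N = 0.33 × 386.2 = 127 N.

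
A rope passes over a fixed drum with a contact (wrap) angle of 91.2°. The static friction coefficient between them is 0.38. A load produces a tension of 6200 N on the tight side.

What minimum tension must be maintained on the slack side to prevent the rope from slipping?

T_min ≈ 3390 N

Capstan equation at impending slip: T_tight/T_slack = e^{μβ}.
β = 91.2° = 1.592 rad; e^{μβ} = e^{0.38×1.592} = 1.831.
T_slack = T_tight / e^{μβ} = 6200 / 1.831 = 3390 N.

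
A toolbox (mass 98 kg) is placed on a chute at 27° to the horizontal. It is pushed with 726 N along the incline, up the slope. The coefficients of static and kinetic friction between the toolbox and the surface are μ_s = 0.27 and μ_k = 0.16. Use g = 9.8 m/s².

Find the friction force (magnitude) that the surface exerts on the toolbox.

Perpendicular to the surface, N = m g cos θ = 98·9.8·cos 27° = 855.7 N.
For equilibrium along the incline the friction force must supply f = m g sin θ − P = 436 − 726 = -290 N (positive meaning up-slope).
The static-friction ceiling is μ_s N = 0.27 × 855.7 = 231 N.
|-290| exceeds 231 N, so the toolbox slips up-slope; friction is kinetic, f = μ_k N = 0.16×855.7 = 137 N.

f ≈ 137 N (down the incline)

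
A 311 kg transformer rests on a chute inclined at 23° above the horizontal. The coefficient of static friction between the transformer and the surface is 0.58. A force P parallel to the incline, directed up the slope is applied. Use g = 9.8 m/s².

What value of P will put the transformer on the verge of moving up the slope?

P ≈ 2820 N

At impending motion up the slope, friction acts down-slope at its limit: f = μ_s N.
P is parallel to the surface, so N = m g cos θ = 2810 N.
Along the incline: P = m g sin θ + μ_s N = 1190 + 0.58×2810 = 2820 N.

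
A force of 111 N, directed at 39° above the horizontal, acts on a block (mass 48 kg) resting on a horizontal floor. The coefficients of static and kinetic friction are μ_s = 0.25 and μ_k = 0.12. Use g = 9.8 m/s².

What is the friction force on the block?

N = m g − P sin α = 470.4 − 111×sin 39° = 400.5 N.
For equilibrium, f = P cos α = 111×cos 39° = 86.26 N.
μ_s N = 0.25 × 400.5 = 100.1 N.
86.26 ≤ 100.1 N → static; friction equals the required 86.3 N.

f ≈ 86.3 N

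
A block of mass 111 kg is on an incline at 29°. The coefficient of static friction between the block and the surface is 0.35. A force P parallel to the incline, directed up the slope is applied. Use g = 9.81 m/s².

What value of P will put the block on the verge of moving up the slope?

P ≈ 861 N

At impending motion up the slope, friction acts down-slope at its limit: f = μ_s N.
P is parallel to the surface, so N = m g cos θ = 952 N.
Along the incline: P = m g sin θ + μ_s N = 528 + 0.35×952 = 861 N.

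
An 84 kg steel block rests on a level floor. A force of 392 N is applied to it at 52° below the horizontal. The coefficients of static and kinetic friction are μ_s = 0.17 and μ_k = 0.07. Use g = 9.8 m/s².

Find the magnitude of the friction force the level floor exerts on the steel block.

f ≈ 79.2 N

Vertical equilibrium gives N = m g + P sin α = 1132 N.
The horizontal driving force is P cos α = 241.3 N, so equilibrium needs friction f = 241.3 N.
The static-friction limit is μ_s N = 192.5 N.
The required friction exceeds μ_s N, so the steel block moves and f = μ_k N = 79.2 N.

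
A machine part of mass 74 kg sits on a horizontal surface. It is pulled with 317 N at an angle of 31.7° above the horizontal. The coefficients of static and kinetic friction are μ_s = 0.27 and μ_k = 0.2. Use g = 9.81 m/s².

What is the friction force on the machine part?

Vertical equilibrium gives N = m g − P sin α = 559.4 N.
The horizontal driving force is P cos α = 269.7 N, so equilibrium needs friction f = 269.7 N.
The static-friction limit is μ_s N = 151 N.
The required friction exceeds μ_s N, so the machine part moves and f = μ_k N = 112 N.

f ≈ 112 N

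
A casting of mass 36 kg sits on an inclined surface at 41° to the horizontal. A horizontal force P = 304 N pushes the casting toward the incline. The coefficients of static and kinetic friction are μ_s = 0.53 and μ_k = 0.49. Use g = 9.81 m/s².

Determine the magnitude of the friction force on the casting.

Normal direction: N = m g cos θ + P sin θ = 466 N.
Along the incline, the net driving force (taking up-slope positive) is P cos θ − m g sin θ = 229.4 − 231.7 = -2.262 N, so equilibrium requires friction f = 2.262 N (up-slope).
The limit of static friction is μ_s N = 247 N.
|f_req| = 2.262 ≤ 247 N → the casting is in equilibrium; friction equals the required value.

f ≈ 2.26 N (up the incline)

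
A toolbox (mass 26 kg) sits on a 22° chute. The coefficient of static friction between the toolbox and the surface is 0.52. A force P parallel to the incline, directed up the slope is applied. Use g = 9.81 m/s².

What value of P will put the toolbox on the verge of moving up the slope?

At impending motion up the slope, friction acts down-slope at its limit: f = μ_s N.
P is parallel to the surface, so N = m g cos θ = 236 N.
Along the incline: P = m g sin θ + μ_s N = 95.5 + 0.52×236 = 219 N.

P ≈ 219 N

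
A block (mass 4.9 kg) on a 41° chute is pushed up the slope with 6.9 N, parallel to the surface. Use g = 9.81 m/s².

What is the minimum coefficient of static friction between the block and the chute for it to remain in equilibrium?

μ_s,min ≈ 0.679

N = m g cos θ = 36.28 N.
Friction must make up the shortfall along the incline: f = m g sin θ − P = 31.54 − 6.9 = 24.64 N.
At the threshold f = μ_s N, so μ_s,min = 24.64/36.28 = 0.679.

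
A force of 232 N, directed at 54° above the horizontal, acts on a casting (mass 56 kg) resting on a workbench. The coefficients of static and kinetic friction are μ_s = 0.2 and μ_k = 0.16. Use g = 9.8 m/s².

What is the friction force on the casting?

f ≈ 57.8 N

The vertical component of P reduces the normal force: N = m g − P sin α = 548.8 − 187.7 = 361.1 N.
Horizontally, friction must balance P cos α = 136.4 N.
The static-friction limit is μ_s N = 72.22 N.
The required friction exceeds μ_s N, so the casting moves and f = μ_k N = 57.8 N.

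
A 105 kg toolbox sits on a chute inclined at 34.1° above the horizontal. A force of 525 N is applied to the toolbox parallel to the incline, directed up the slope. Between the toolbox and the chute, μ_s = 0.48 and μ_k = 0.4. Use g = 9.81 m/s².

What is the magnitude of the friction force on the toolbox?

Perpendicular to the surface, N = m g cos θ = 105·9.81·cos 34.1° = 852.9 N.
For equilibrium along the incline the friction force must supply f = m g sin θ − P = 577.5 − 525 = 52.49 N (positive meaning up-slope).
Static friction can supply at most μ_s N = 409.4 N.
Since |52.49| ≤ 409.4 N, no slip — friction simply equals what equilibrium demands.

f ≈ 52.5 N (up the incline)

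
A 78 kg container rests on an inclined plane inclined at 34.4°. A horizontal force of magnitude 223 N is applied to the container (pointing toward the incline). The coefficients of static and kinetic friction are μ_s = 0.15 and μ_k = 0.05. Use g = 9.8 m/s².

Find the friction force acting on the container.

f ≈ 37.8 N (up the incline)

The horizontal push has a component P sin θ into the surface, so N = m g cos θ + P sin θ = 630.7 + 126 = 756.7 N.
Along the incline, the net driving force (taking up-slope positive) is P cos θ − m g sin θ = 184 − 431.9 = -247.9 N, so equilibrium requires friction f = 247.9 N (up-slope).
Maximum static friction: μ_s N = 0.15 × 756.7 = 113.5 N.
|f_req| = 247.9 > 113.5 N → the container slides down the incline; f = μ_k N = 0.05 × 756.7 = 37.8 N.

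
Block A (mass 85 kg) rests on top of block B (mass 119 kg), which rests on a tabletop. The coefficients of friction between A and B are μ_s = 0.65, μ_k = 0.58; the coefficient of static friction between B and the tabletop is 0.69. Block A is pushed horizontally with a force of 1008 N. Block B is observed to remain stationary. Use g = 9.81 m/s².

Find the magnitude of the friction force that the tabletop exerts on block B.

Between the blocks, N₁ = m_A g = 833.9 N.
So the A–B interface can sustain at most μ_s N₁ = 542 N of static friction.
Since P = 1008 N > 542 N, A slides on B; the A–B friction is kinetic: f₁ = μ_k N₁ = 0.58×833.9 = 484 N.
By Newton's third law B feels 484 N forward from A. With B stationary, the floor's static friction on B balances it: f₂ = 484 N (well within μ_s(m_A+m_B)g = 1381 N).

f ≈ 484 N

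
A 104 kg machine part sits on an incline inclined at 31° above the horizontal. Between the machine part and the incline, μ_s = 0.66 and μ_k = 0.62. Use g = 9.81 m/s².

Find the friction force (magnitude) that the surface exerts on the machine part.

The normal reaction is N = m g cos θ = 874.5 N.
For equilibrium along the incline, friction must balance the weight component: f = m g sin θ = 525.5 N up the slope.
Maximum static friction available: μ_s N = 0.66 × 874.5 = 577.2 N.
Since |525.5| ≤ 577.2 N, no slip — friction simply equals what equilibrium demands.

f ≈ 525 N (up the incline)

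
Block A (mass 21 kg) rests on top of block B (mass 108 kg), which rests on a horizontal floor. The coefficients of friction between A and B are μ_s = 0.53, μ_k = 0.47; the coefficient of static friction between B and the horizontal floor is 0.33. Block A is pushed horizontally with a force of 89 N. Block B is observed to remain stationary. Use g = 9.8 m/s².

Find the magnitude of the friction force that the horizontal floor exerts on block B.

Normal force at the A–B interface: N₁ = m_A g = 205.8 N.
So the A–B interface can sustain at most μ_s N₁ = 109.1 N of static friction.
Since P = 89 N ≤ 109.1 N, A does not slip on B; friction on A equals P = 89 N.
By Newton's third law B feels 89 N forward from A. With B stationary, the floor's static friction on B balances it: f₂ = 89 N (well within μ_s(m_A+m_B)g = 417.2 N).

f ≈ 89 N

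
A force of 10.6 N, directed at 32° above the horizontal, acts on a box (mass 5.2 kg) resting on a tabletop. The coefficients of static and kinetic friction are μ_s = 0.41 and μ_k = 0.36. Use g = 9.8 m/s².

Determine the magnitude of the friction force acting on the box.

Vertical equilibrium gives N = m g − P sin α = 45.34 N.
The horizontal driving force is P cos α = 8.989 N, so equilibrium needs friction f = 8.989 N.
μ_s N = 0.41 × 45.34 = 18.59 N.
Since 8.989 N does not exceed the limit, the box stays at rest and f = 8.99 N.

f ≈ 8.99 N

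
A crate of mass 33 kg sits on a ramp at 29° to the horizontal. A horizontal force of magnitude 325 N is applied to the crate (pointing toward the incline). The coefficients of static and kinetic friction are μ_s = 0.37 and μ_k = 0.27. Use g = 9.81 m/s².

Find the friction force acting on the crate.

Resolve perpendicular to the incline: N = m g cos θ + P sin θ = 33×9.81×cos 29° + 325×sin 29° = 440.7 N.
Parallel to the incline: P cos θ − m g sin θ = 284.3 − 156.9 = 127.3 N; the friction needed to balance this is 127.3 N acting down the slope.
The limit of static friction is μ_s N = 163.1 N.
|f_req| = 127.3 ≤ 163.1 N → the crate is in equilibrium; friction equals the required value.

f ≈ 127 N (down the incline)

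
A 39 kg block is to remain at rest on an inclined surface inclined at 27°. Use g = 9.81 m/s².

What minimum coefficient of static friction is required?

μ_s,min ≈ 0.51

At the slip threshold m g sin θ = μ_s m g cos θ, so μ_s,min = tan θ.
μ_s,min = tan 27° = 0.51.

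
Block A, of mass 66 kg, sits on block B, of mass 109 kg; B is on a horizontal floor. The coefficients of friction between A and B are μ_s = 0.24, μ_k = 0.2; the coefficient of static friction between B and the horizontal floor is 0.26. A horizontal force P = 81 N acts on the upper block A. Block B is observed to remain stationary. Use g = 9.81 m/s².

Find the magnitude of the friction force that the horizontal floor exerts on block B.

f ≈ 81 N

Between the blocks, N₁ = m_A g = 647.5 N.
So the A–B interface can sustain at most μ_s N₁ = 155.4 N of static friction.
P = 81 N is within that limit, so A and B move together (both at rest); the A–B friction is simply f₁ = P = 81 N.
B experiences an equal 81 N forward from A (third law). B is in equilibrium, so the floor supplies f₂ = 81 N of static friction (limit μ_s(m_A+m_B)g = 446.4 N, not exceeded).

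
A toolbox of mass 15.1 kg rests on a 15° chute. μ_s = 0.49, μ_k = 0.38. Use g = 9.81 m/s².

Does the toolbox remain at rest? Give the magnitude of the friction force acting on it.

f ≈ 38.3 N

N = m g cos θ = 143 N.
Down-slope weight component: m g sin θ = 38.3 N.
μ_s N = 70.1 N.
38.3 ≤ 70.1 N, so it stays put; friction = 38.3 N.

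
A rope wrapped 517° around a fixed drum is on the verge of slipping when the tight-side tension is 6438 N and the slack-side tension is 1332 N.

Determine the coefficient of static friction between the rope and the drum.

μ ≈ 0.175

T₂/T₁ = e^{μβ} → μ = ln(T₂/T₁)/β.
β = 517° = 9.023 rad.
μ = ln(6438/1332)/9.023 = ln(4.833)/9.023 = 0.175.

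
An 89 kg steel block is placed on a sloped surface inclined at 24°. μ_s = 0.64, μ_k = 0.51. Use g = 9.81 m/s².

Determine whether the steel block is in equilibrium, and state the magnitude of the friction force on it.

f ≈ 355 N

N = m g cos θ = 798 N.
Down-slope weight component: m g sin θ = 355 N.
μ_s N = 510 N.
355 ≤ 510 N, so it stays put; friction = 355 N.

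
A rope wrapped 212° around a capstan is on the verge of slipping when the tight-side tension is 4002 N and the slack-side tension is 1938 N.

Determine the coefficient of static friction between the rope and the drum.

μ ≈ 0.196

T₂/T₁ = e^{μβ} → μ = ln(T₂/T₁)/β.
β = 212° = 3.7 rad.
μ = ln(4002/1938)/3.7 = ln(2.065)/3.7 = 0.196.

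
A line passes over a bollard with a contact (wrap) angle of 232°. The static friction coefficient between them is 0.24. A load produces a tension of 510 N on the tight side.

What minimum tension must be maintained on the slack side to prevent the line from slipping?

T_min ≈ 193 N

Capstan equation at impending slip: T_tight/T_slack = e^{μβ}.
β = 232° = 4.049 rad; e^{μβ} = e^{0.24×4.049} = 2.643.
T_slack = T_tight / e^{μβ} = 510 / 2.643 = 193 N.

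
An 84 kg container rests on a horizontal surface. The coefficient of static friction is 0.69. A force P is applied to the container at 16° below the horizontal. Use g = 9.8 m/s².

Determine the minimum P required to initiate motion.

N = m g + P sin α (the push presses the container into the horizontal surface).
At impending slip, P cos α = μ_s N = μ_s (m g + P sin α).
Solving: P (cos α − μ_s sin α) = μ_s m g → P = 0.69×823/(cos 16° − 0.69 sin 16°) = 568/0.7711 = 737 N.

P ≈ 737 N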